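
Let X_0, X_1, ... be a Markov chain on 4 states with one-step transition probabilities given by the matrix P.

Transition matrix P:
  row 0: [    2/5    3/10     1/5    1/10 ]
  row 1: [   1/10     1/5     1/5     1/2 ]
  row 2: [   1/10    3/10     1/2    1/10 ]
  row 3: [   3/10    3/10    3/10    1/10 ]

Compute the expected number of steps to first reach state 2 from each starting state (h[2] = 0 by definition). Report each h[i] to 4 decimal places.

h = [4.5267, 4.3621, 0.0000, 4.0741]

First-step conditioning: h[2] = 0; for i ≠ 2, h[i] = 1 + Σ_k P[i][k]·h[k].
  h[0] = 1 + 2/5·h[0] + 3/10·h[1] + 1/10·h[3]
  h[1] = 1 + 1/10·h[0] + 1/5·h[1] + 1/2·h[3]
  h[3] = 1 + 3/10·h[0] + 3/10·h[1] + 1/10·h[3]
Solving the 3×3 linear system over states ≠ 2 gives exactly h = [1100/243, 1060/243, 0, 110/27] (h[2] = 0 is the target).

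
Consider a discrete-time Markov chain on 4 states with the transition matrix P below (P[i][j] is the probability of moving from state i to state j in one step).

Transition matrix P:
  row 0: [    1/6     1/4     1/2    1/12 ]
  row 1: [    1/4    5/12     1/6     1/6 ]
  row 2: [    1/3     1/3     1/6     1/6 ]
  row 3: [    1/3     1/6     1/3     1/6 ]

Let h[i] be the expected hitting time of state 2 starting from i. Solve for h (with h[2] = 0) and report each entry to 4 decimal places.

First-step conditioning: h[2] = 0; for i ≠ 2, h[i] = 1 + Σ_k P[i][k]·h[k].
  h[0] = 1 + 1/6·h[0] + 1/4·h[1] + 1/12·h[3]
  h[1] = 1 + 1/4·h[0] + 5/12·h[1] + 1/6·h[3]
  h[3] = 1 + 1/3·h[0] + 1/6·h[1] + 1/6·h[3]
Solving the 3×3 linear system over states ≠ 2 gives exactly h = [333/128, 471/128, 0, 381/128] (h[2] = 0 is the target).

h = [2.6016, 3.6797, 0.0000, 2.9766]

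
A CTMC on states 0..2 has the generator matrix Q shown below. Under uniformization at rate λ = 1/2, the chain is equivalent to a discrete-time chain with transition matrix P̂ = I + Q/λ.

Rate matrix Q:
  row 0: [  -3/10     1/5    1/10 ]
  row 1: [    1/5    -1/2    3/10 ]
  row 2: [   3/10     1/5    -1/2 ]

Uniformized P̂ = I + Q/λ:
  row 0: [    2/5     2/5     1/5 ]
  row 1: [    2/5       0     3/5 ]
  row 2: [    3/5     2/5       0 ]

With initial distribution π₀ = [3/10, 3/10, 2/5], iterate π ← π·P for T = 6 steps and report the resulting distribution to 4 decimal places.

π = [0.4524, 0.2858, 0.2618]

t=0: π = [0.3000, 0.3000, 0.4000]
t=1: π = [0.4800, 0.2800, 0.2400]
t=2: π = [0.4480, 0.2880, 0.2640]
t=3: π = [0.4528, 0.2848, 0.2624]
t=4: π = [0.4525, 0.2861, 0.2614]
t=5: π = [0.4523, 0.2856, 0.2621]
t=6: π = [0.4524, 0.2858, 0.2618]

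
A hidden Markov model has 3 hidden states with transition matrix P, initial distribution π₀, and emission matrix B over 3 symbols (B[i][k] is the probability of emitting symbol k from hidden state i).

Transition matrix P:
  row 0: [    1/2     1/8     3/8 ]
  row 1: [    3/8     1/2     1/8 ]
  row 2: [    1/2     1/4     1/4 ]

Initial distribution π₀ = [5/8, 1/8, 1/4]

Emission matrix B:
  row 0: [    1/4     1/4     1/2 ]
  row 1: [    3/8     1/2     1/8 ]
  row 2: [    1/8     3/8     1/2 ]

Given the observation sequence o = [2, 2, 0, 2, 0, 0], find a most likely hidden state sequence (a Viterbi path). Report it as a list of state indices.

path = [0, 0, 0, 0, 0, 0]

t=0: δ = [3.125e-01, 1.562e-02, 1.250e-01]  (obs o_0=2)
t=1: δ = [7.812e-02, 4.883e-03, 5.859e-02]  ψ = [0, 0, 0]  (obs o_1=2)
t=2: δ = [9.766e-03, 5.493e-03, 3.662e-03]  ψ = [0, 2, 0]  (obs o_2=0)
t=3: δ = [2.441e-03, 3.433e-04, 1.831e-03]  ψ = [0, 1, 0]  (obs o_3=2)
t=4: δ = [3.052e-04, 1.717e-04, 1.144e-04]  ψ = [0, 2, 0]  (obs o_4=0)
t=5: δ = [3.815e-05, 3.219e-05, 1.431e-05]  ψ = [0, 1, 0]  (obs o_5=0)
backtrack: best end state = 0; path = [0, 0, 0, 0, 0, 0]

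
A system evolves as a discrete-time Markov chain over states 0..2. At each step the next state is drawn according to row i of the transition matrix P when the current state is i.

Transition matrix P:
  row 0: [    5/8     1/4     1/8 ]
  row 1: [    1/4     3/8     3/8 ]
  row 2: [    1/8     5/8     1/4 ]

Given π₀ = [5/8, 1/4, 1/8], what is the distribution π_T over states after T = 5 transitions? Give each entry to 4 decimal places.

t=0: π = [0.6250, 0.2500, 0.1250]
t=1: π = [0.4688, 0.3281, 0.2031]
t=2: π = [0.4004, 0.3672, 0.2324]
t=3: π = [0.3711, 0.3831, 0.2458]
t=4: π = [0.3584, 0.3901, 0.2515]
t=5: π = [0.3530, 0.3931, 0.2540]

π = [0.3530, 0.3931, 0.2540]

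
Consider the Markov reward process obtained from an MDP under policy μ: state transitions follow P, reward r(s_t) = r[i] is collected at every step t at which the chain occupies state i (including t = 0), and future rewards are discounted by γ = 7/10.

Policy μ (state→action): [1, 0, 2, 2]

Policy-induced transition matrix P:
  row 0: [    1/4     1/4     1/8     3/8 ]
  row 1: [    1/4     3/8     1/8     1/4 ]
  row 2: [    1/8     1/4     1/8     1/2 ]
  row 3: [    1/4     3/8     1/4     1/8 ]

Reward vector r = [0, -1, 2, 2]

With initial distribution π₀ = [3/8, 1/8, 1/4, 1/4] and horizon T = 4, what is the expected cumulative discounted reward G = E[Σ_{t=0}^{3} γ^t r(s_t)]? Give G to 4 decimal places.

t=0: π = [0.3750, 0.1250, 0.2500, 0.2500], E[r] = 0.8750, γ^t·E[r] = 0.875000, running G = 0.875000
t=1: π = [0.2188, 0.2969, 0.1563, 0.3281], E[r] = 0.6719, γ^t·E[r] = 0.470313, running G = 1.345313
t=2: π = [0.2305, 0.3281, 0.1660, 0.2754], E[r] = 0.5547, γ^t·E[r] = 0.271797, running G = 1.617109
t=3: π = [0.2292, 0.3254, 0.1594, 0.2859], E[r] = 0.5652, γ^t·E[r] = 0.193859, running G = 1.810968

G = 1.8110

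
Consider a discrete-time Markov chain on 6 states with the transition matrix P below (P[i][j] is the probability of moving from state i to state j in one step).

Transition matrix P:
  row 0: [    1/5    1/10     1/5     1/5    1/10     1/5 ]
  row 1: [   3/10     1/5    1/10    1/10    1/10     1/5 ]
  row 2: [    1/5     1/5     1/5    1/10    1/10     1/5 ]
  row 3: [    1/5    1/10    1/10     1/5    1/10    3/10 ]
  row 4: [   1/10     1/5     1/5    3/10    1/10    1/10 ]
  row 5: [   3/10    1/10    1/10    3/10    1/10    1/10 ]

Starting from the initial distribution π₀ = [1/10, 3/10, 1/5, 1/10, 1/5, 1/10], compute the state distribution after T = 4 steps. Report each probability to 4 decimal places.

π = [0.2230, 0.1386, 0.1470, 0.2005, 0.1000, 0.1910]

t=0: π = [0.1000, 0.3000, 0.2000, 0.1000, 0.2000, 0.1000]
t=1: π = [0.2200, 0.1700, 0.1500, 0.1800, 0.1000, 0.1800]
t=2: π = [0.2250, 0.1420, 0.1470, 0.1960, 0.1000, 0.1900]
t=3: π = [0.2232, 0.1389, 0.1472, 0.2001, 0.1000, 0.1906]
t=4: π = [0.2230, 0.1386, 0.1470, 0.2005, 0.1000, 0.1910]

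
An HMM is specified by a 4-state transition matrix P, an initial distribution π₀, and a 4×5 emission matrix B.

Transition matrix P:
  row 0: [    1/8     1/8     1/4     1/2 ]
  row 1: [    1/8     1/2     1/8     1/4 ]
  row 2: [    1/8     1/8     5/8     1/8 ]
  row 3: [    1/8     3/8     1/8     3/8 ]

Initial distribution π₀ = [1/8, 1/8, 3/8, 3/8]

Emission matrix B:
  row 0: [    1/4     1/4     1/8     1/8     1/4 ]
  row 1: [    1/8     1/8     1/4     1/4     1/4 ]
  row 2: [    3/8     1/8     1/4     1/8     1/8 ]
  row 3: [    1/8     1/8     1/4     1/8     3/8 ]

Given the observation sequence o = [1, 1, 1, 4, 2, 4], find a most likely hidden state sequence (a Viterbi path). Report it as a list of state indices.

t=0: δ = [3.125e-02, 1.562e-02, 4.688e-02, 4.688e-02]  (obs o_0=1)
t=1: δ = [1.465e-03, 2.197e-03, 3.662e-03, 2.197e-03]  ψ = [2, 3, 2, 3]  (obs o_1=1)
t=2: δ = [1.144e-04, 1.373e-04, 2.861e-04, 1.030e-04]  ψ = [2, 1, 2, 3]  (obs o_2=1)
t=3: δ = [8.941e-06, 1.717e-05, 2.235e-05, 2.146e-05]  ψ = [2, 1, 2, 0]  (obs o_3=4)
t=4: δ = [3.492e-07, 2.146e-06, 3.492e-06, 2.012e-06]  ψ = [2, 1, 2, 3]  (obs o_4=2)
t=5: δ = [1.091e-07, 2.682e-07, 2.728e-07, 2.829e-07]  ψ = [2, 1, 2, 3]  (obs o_5=4)
backtrack: best end state = 3; path = [2, 2, 0, 3, 3, 3]

path = [2, 2, 0, 3, 3, 3]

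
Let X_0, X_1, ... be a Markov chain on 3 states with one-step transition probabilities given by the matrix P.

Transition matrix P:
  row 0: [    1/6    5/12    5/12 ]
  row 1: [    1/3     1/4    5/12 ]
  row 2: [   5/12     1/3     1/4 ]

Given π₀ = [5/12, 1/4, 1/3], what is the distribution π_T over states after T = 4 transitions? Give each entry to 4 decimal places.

π = [0.3113, 0.3315, 0.3571]

t=0: π = [0.4167, 0.2500, 0.3333]
t=1: π = [0.2917, 0.3472, 0.3611]
t=2: π = [0.3148, 0.3287, 0.3565]
t=3: π = [0.3106, 0.3322, 0.3573]
t=4: π = [0.3113, 0.3315, 0.3571]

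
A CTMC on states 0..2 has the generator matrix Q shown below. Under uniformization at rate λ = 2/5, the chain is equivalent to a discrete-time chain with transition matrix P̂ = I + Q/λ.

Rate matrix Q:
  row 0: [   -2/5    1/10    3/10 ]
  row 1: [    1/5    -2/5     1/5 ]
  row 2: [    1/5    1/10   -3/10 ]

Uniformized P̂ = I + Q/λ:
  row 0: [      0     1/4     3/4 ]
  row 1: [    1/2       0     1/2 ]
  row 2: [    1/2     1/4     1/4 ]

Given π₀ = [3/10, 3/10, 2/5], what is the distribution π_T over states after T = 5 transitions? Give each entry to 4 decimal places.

t=0: π = [0.3000, 0.3000, 0.4000]
t=1: π = [0.3500, 0.1750, 0.4750]
t=2: π = [0.3250, 0.2063, 0.4688]
t=3: π = [0.3375, 0.1984, 0.4641]
t=4: π = [0.3313, 0.2004, 0.4684]
t=5: π = [0.3344, 0.1999, 0.4657]

π = [0.3344, 0.1999, 0.4657]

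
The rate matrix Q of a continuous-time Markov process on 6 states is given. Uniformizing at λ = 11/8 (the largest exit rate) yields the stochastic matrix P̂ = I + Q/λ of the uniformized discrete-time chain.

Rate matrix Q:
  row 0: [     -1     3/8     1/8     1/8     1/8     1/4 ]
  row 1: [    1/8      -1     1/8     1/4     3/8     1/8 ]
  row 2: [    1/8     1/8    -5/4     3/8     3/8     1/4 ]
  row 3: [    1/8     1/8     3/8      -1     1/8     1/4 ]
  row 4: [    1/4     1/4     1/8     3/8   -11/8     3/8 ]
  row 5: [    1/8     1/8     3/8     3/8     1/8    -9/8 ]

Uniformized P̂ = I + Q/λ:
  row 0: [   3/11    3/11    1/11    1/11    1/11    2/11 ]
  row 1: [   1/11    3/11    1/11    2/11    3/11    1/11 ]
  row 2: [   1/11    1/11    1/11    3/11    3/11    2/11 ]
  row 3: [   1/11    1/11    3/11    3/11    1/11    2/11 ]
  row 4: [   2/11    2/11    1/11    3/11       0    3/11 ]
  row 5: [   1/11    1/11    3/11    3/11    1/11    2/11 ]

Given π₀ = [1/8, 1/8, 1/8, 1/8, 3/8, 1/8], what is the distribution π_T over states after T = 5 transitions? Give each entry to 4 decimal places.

π = [0.1263, 0.1544, 0.1665, 0.2357, 0.1369, 0.1802]

t=0: π = [0.1250, 0.1250, 0.1250, 0.1250, 0.3750, 0.1250]
t=1: π = [0.1477, 0.1705, 0.1364, 0.2386, 0.1023, 0.2045]
t=2: π = [0.1271, 0.1581, 0.1715, 0.2304, 0.1374, 0.1756]
t=3: π = [0.1265, 0.1552, 0.1647, 0.2353, 0.1383, 0.1799]
t=4: π = [0.1265, 0.1547, 0.1664, 0.2356, 0.1365, 0.1803]
t=5: π = [0.1263, 0.1544, 0.1665, 0.2357, 0.1369, 0.1802]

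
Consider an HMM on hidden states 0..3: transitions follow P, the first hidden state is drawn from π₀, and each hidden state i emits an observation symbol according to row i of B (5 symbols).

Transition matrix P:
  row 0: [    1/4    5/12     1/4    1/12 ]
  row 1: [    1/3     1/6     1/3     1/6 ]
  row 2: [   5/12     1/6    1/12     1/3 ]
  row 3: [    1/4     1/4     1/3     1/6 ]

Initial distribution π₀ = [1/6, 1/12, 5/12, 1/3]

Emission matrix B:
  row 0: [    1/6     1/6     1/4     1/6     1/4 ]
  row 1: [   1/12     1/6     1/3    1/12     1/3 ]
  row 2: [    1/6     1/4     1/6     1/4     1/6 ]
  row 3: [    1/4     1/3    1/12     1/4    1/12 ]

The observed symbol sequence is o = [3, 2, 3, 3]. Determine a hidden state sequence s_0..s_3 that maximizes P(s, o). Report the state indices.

path = [2, 0, 2, 3]

t=0: δ = [2.778e-02, 6.944e-03, 1.042e-01, 8.333e-02]  (obs o_0=3)
t=1: δ = [1.085e-02, 6.944e-03, 4.630e-03, 2.894e-03]  ψ = [2, 3, 3, 2]  (obs o_1=2)
t=2: δ = [4.521e-04, 3.768e-04, 6.782e-04, 3.858e-04]  ψ = [0, 0, 0, 2]  (obs o_2=3)
t=3: δ = [4.710e-05, 1.570e-05, 3.215e-05, 5.651e-05]  ψ = [2, 0, 3, 2]  (obs o_3=3)
backtrack: best end state = 3; path = [2, 0, 2, 3]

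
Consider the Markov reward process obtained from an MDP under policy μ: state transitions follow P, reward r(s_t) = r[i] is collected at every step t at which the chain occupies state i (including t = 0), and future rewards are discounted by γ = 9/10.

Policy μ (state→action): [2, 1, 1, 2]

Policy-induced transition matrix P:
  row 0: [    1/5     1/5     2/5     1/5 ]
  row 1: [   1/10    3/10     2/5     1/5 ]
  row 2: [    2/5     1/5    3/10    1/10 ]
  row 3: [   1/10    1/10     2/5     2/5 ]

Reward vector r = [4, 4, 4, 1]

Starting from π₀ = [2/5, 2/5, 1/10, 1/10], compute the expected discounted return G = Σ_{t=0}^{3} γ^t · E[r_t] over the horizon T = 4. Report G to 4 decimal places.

G = 11.9485

t=0: π = [0.4000, 0.4000, 0.1000, 0.1000], E[r] = 3.7000, γ^t·E[r] = 3.700000, running G = 3.700000
t=1: π = [0.1700, 0.2300, 0.3900, 0.2100], E[r] = 3.3700, γ^t·E[r] = 3.033000, running G = 6.733000
t=2: π = [0.2340, 0.2020, 0.3610, 0.2030], E[r] = 3.3910, γ^t·E[r] = 2.746710, running G = 9.479710
t=3: π = [0.2317, 0.1999, 0.3639, 0.2045], E[r] = 3.3865, γ^t·E[r] = 2.468759, running G = 11.948469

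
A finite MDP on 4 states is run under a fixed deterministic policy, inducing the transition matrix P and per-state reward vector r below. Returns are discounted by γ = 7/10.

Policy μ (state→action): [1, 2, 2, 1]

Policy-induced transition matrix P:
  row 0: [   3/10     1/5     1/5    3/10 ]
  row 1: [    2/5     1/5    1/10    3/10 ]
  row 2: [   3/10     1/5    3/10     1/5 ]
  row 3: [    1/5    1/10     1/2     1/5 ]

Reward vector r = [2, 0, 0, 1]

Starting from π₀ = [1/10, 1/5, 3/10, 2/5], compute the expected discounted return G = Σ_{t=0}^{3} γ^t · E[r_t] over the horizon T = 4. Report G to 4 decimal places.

t=0: π = [0.1000, 0.2000, 0.3000, 0.4000], E[r] = 0.6000, γ^t·E[r] = 0.600000, running G = 0.600000
t=1: π = [0.2800, 0.1600, 0.3300, 0.2300], E[r] = 0.7900, γ^t·E[r] = 0.553000, running G = 1.153000
t=2: π = [0.2930, 0.1770, 0.2860, 0.2440], E[r] = 0.8300, γ^t·E[r] = 0.406700, running G = 1.559700
t=3: π = [0.2933, 0.1756, 0.2841, 0.2470], E[r] = 0.8336, γ^t·E[r] = 0.285925, running G = 1.845625

G = 1.8456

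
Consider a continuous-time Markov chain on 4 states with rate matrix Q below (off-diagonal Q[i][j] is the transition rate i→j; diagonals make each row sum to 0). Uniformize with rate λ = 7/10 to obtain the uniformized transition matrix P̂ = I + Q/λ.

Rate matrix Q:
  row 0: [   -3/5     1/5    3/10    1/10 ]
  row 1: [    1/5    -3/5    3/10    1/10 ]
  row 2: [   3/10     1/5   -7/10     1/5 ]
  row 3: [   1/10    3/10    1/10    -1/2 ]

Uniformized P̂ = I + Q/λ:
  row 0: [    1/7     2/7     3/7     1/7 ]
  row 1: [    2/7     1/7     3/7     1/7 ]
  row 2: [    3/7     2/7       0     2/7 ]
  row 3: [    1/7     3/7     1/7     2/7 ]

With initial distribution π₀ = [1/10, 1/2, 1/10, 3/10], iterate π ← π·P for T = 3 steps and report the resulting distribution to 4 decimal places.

t=0: π = [0.1000, 0.5000, 0.1000, 0.3000]
t=1: π = [0.2429, 0.2571, 0.3000, 0.2000]
t=2: π = [0.2653, 0.2776, 0.2429, 0.2143]
t=3: π = [0.2519, 0.2767, 0.2633, 0.2082]

π = [0.2519, 0.2767, 0.2633, 0.2082]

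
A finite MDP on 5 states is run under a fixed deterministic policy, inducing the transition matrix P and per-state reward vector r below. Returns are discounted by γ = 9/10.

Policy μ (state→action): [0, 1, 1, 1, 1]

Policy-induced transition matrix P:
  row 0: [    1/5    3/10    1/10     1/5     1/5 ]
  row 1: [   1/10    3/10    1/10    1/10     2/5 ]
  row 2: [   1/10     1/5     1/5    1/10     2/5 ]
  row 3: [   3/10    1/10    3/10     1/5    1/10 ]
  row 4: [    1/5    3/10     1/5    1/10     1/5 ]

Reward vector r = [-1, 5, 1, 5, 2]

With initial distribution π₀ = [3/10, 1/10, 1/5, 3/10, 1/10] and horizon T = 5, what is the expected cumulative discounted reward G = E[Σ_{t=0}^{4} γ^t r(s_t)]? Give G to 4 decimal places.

t=0: π = [0.3000, 0.1000, 0.2000, 0.3000, 0.1000], E[r] = 2.1000, γ^t·E[r] = 2.100000, running G = 2.100000
t=1: π = [0.2000, 0.2200, 0.1900, 0.1600, 0.2300], E[r] = 2.3500, γ^t·E[r] = 2.115000, running G = 4.215000
t=2: π = [0.1750, 0.2490, 0.1740, 0.1360, 0.2660], E[r] = 2.4560, γ^t·E[r] = 1.989360, running G = 6.204360
t=3: π = [0.1713, 0.2554, 0.1712, 0.1311, 0.2710], E[r] = 2.4744, γ^t·E[r] = 1.803838, running G = 8.008198
t=4: π = [0.1705, 0.2567, 0.1704, 0.1302, 0.2722], E[r] = 2.4789, γ^t·E[r] = 1.626413, running G = 9.634610

G = 9.6346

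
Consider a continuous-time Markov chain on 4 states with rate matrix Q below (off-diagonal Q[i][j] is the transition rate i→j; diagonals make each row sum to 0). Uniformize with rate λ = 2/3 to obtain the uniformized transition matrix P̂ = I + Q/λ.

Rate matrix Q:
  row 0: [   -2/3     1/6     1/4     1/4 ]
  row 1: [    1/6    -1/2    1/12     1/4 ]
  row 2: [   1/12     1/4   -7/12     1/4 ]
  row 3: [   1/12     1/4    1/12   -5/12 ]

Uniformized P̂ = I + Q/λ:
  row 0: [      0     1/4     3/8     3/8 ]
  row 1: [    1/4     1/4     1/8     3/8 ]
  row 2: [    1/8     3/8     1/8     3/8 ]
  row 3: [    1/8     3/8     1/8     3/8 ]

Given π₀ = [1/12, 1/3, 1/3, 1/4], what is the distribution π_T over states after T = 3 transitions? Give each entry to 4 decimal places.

t=0: π = [0.0833, 0.3333, 0.3333, 0.2500]
t=1: π = [0.1563, 0.3229, 0.1458, 0.3750]
t=2: π = [0.1458, 0.3151, 0.1641, 0.3750]
t=3: π = [0.1462, 0.3174, 0.1615, 0.3750]

π = [0.1462, 0.3174, 0.1615, 0.3750]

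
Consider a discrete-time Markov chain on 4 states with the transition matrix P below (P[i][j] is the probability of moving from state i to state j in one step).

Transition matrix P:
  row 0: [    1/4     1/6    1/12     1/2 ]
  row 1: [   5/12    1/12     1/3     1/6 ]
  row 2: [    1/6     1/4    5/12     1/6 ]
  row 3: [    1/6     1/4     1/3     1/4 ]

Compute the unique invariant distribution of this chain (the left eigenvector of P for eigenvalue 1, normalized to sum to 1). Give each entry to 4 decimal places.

π = [0.2357, 0.1975, 0.2994, 0.2675]

Balance equations π_j = Σ_i π_i·P[i][j]:
  π_0 = 1/4·π_0 + 5/12·π_1 + 1/6·π_2 + 1/6·π_3
  π_1 = 1/6·π_0 + 1/12·π_1 + 1/4·π_2 + 1/4·π_3
  π_2 = 1/12·π_0 + 1/3·π_1 + 5/12·π_2 + 1/3·π_3
  normalize: π_0 + π_1 + π_2 + π_3 = 1
Solving the linear system gives exactly π = [37/157, 31/157, 47/157, 42/157].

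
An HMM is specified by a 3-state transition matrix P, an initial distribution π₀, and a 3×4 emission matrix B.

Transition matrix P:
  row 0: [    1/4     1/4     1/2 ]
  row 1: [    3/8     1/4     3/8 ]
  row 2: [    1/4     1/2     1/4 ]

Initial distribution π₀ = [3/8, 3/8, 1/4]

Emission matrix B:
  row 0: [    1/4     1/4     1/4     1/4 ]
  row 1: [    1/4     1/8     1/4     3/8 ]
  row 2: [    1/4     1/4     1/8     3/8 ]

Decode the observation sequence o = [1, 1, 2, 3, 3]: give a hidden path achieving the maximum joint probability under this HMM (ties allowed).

path = [0, 2, 1, 2, 1]

t=0: δ = [9.375e-02, 4.688e-02, 6.250e-02]  (obs o_0=1)
t=1: δ = [5.859e-03, 3.906e-03, 1.172e-02]  ψ = [0, 2, 0]  (obs o_1=1)
t=2: δ = [7.324e-04, 1.465e-03, 3.662e-04]  ψ = [2, 2, 0]  (obs o_2=2)
t=3: δ = [1.373e-04, 1.373e-04, 2.060e-04]  ψ = [1, 1, 1]  (obs o_3=3)
t=4: δ = [1.287e-05, 3.862e-05, 2.575e-05]  ψ = [1, 2, 0]  (obs o_4=3)
backtrack: best end state = 1; path = [0, 2, 1, 2, 1]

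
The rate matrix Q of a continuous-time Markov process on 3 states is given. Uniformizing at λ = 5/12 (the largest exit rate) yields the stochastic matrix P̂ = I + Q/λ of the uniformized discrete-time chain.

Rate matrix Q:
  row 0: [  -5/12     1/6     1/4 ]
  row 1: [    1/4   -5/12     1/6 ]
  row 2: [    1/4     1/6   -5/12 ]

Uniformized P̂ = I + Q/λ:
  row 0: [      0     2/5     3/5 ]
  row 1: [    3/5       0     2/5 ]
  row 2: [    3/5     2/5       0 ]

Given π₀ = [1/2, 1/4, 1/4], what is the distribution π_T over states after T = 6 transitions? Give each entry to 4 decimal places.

t=0: π = [0.5000, 0.2500, 0.2500]
t=1: π = [0.3000, 0.3000, 0.4000]
t=2: π = [0.4200, 0.2800, 0.3000]
t=3: π = [0.3480, 0.2880, 0.3640]
t=4: π = [0.3912, 0.2848, 0.3240]
t=5: π = [0.3653, 0.2861, 0.3486]
t=6: π = [0.3808, 0.2856, 0.3336]

π = [0.3808, 0.2856, 0.3336]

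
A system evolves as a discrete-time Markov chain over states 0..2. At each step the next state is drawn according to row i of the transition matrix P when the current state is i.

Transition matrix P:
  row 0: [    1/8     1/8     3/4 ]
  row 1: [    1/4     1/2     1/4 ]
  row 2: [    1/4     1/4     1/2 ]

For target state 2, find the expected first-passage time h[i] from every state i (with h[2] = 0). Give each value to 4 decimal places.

First-step conditioning: h[2] = 0; for i ≠ 2, h[i] = 1 + Σ_k P[i][k]·h[k].
  h[0] = 1 + 1/8·h[0] + 1/8·h[1]
  h[1] = 1 + 1/4·h[0] + 1/2·h[1]
Solving the 2×2 linear system over states ≠ 2 gives exactly h = [20/13, 36/13, 0] (h[2] = 0 is the target).

h = [1.5385, 2.7692, 0.0000]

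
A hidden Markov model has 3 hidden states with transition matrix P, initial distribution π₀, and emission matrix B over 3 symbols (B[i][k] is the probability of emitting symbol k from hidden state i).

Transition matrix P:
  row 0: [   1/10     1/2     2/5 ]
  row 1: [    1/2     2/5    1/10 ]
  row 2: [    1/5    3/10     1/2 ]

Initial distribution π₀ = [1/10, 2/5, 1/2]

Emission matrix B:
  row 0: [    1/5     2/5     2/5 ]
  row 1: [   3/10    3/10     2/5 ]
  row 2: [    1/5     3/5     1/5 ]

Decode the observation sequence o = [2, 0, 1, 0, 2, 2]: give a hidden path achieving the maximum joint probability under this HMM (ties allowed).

path = [1, 1, 0, 1, 0, 1]

t=0: δ = [4.000e-02, 1.600e-01, 1.000e-01]  (obs o_0=2)
t=1: δ = [1.600e-02, 1.920e-02, 1.000e-02]  ψ = [1, 1, 2]  (obs o_1=0)
t=2: δ = [3.840e-03, 2.400e-03, 3.840e-03]  ψ = [1, 0, 0]  (obs o_2=1)
t=3: δ = [2.400e-04, 5.760e-04, 3.840e-04]  ψ = [1, 0, 2]  (obs o_3=0)
t=4: δ = [1.152e-04, 9.216e-05, 3.840e-05]  ψ = [1, 1, 2]  (obs o_4=2)
t=5: δ = [1.843e-05, 2.304e-05, 9.216e-06]  ψ = [1, 0, 0]  (obs o_5=2)
backtrack: best end state = 1; path = [1, 1, 0, 1, 0, 1]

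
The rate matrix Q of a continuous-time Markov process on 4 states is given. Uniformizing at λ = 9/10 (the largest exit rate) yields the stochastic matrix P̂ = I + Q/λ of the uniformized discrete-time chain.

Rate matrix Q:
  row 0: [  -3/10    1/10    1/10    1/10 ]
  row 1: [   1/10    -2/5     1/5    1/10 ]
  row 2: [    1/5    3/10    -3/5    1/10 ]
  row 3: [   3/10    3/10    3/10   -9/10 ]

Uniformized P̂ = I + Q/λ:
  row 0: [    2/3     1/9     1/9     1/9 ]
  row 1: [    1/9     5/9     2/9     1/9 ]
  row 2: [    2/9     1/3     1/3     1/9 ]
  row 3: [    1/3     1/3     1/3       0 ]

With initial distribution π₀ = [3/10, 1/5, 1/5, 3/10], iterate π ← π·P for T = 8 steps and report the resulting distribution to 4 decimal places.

t=0: π = [0.3000, 0.2000, 0.2000, 0.3000]
t=1: π = [0.3667, 0.3111, 0.2444, 0.0778]
t=2: π = [0.3593, 0.3210, 0.2173, 0.1025]
t=3: π = [0.3576, 0.3248, 0.2178, 0.0997]
t=4: π = [0.3561, 0.3260, 0.2178, 0.1000]
t=5: π = [0.3554, 0.3266, 0.2180, 0.1000]
t=6: π = [0.3550, 0.3269, 0.2181, 0.1000]
t=7: π = [0.3548, 0.3271, 0.2181, 0.1000]
t=8: π = [0.3547, 0.3272, 0.2181, 0.1000]

π = [0.3547, 0.3272, 0.2181, 0.1000]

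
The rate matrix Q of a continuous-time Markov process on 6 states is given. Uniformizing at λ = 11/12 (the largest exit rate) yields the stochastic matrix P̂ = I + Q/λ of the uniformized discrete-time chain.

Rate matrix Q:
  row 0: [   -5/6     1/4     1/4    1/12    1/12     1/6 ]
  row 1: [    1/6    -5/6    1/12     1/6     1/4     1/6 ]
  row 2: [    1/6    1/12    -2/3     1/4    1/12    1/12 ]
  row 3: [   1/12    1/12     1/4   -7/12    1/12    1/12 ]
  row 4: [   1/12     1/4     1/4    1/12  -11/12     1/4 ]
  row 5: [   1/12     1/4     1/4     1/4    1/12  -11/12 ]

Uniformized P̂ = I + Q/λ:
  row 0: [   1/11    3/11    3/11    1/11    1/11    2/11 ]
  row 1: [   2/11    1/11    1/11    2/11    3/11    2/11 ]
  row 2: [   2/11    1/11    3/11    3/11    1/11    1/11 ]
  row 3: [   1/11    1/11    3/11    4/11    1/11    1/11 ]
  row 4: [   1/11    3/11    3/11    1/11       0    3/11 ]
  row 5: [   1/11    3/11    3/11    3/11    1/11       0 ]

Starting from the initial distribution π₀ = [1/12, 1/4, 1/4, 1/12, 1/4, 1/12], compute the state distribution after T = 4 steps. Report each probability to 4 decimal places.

t=0: π = [0.0833, 0.2500, 0.2500, 0.0833, 0.2500, 0.0833]
t=1: π = [0.1364, 0.1667, 0.2273, 0.1970, 0.1136, 0.1591]
t=2: π = [0.1267, 0.1653, 0.2424, 0.2300, 0.1109, 0.1247]
t=3: π = [0.1280, 0.1568, 0.2427, 0.2354, 0.1109, 0.1263]
t=4: π = [0.1272, 0.1573, 0.2442, 0.2364, 0.1093, 0.1255]

π = [0.1272, 0.1573, 0.2442, 0.2364, 0.1093, 0.1255]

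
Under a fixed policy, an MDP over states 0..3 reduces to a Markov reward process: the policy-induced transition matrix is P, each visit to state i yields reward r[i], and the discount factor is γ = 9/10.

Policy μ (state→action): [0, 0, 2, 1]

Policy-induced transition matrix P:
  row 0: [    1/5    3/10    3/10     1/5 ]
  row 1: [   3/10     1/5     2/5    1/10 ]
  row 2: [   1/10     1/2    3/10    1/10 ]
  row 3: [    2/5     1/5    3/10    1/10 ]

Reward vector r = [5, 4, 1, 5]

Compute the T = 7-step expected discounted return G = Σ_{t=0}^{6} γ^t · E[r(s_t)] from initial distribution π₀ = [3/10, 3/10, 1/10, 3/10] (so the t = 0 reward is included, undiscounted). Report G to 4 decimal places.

t=0: π = [0.3000, 0.3000, 0.1000, 0.3000], E[r] = 4.3000, γ^t·E[r] = 4.300000, running G = 4.300000
t=1: π = [0.2800, 0.2600, 0.3300, 0.1300], E[r] = 3.4200, γ^t·E[r] = 3.078000, running G = 7.378000
t=2: π = [0.2190, 0.3270, 0.3260, 0.1280], E[r] = 3.3690, γ^t·E[r] = 2.728890, running G = 10.106890
t=3: π = [0.2257, 0.3197, 0.3327, 0.1219], E[r] = 3.3495, γ^t·E[r] = 2.441786, running G = 12.548676
t=4: π = [0.2231, 0.3224, 0.3320, 0.1226], E[r] = 3.3497, γ^t·E[r] = 2.197764, running G = 14.746440
t=5: π = [0.2236, 0.3219, 0.3322, 0.1223], E[r] = 3.3491, γ^t·E[r] = 1.977639, running G = 16.724079
t=6: π = [0.2234, 0.3220, 0.3322, 0.1224], E[r] = 3.3492, γ^t·E[r] = 1.779909, running G = 18.503988

G = 18.5040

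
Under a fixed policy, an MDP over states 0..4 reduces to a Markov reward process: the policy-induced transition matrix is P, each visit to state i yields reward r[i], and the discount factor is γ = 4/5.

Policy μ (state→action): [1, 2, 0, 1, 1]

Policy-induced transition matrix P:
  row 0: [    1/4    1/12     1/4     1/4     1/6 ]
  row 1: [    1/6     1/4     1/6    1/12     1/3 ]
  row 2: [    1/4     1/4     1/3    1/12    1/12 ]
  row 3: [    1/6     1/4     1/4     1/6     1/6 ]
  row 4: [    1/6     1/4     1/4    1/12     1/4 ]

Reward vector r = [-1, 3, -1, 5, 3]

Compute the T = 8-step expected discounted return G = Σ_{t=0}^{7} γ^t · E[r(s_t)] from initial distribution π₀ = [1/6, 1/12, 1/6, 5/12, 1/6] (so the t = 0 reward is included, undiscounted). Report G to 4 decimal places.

G = 7.0545

t=0: π = [0.1667, 0.0833, 0.1667, 0.4167, 0.1667], E[r] = 2.5000, γ^t·E[r] = 2.500000, running G = 2.500000
t=1: π = [0.1944, 0.2222, 0.2569, 0.1458, 0.1806], E[r] = 1.4861, γ^t·E[r] = 1.188889, running G = 3.688889
t=2: π = [0.2043, 0.2176, 0.2529, 0.1279, 0.1973], E[r] = 1.4271, γ^t·E[r] = 0.913333, running G = 4.602222
t=3: π = [0.2048, 0.2160, 0.2529, 0.1280, 0.1983], E[r] = 1.4253, γ^t·E[r] = 0.729728, running G = 5.331951
t=4: π = [0.2048, 0.2159, 0.2531, 0.1281, 0.1981], E[r] = 1.4247, γ^t·E[r] = 0.583556, running G = 5.915506
t=5: π = [0.2048, 0.2159, 0.2531, 0.1281, 0.1981], E[r] = 1.4246, γ^t·E[r] = 0.466810, running G = 6.382316
t=6: π = [0.2048, 0.2159, 0.2531, 0.1281, 0.1981], E[r] = 1.4246, γ^t·E[r] = 0.373445, running G = 6.755761
t=7: π = [0.2048, 0.2159, 0.2531, 0.1282, 0.1981], E[r] = 1.4246, γ^t·E[r] = 0.298755, running G = 7.054516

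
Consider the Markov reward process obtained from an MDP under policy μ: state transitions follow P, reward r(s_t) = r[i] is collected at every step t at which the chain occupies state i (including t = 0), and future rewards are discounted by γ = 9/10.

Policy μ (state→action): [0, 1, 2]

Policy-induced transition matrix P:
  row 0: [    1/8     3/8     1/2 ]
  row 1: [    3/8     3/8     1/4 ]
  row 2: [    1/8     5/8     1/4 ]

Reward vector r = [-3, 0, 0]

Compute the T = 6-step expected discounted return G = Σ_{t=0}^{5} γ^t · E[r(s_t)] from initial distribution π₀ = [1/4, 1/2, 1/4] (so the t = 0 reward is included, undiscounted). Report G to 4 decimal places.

t=0: π = [0.2500, 0.5000, 0.2500], E[r] = -0.7500, γ^t·E[r] = -0.750000, running G = -0.750000
t=1: π = [0.2500, 0.4375, 0.3125], E[r] = -0.7500, γ^t·E[r] = -0.675000, running G = -1.425000
t=2: π = [0.2344, 0.4531, 0.3125], E[r] = -0.7031, γ^t·E[r] = -0.569531, running G = -1.994531
t=3: π = [0.2383, 0.4531, 0.3086], E[r] = -0.7148, γ^t·E[r] = -0.521121, running G = -2.515652
t=4: π = [0.2383, 0.4521, 0.3096], E[r] = -0.7148, γ^t·E[r] = -0.469009, running G = -2.984661
t=5: π = [0.2380, 0.4524, 0.3096], E[r] = -0.7141, γ^t·E[r] = -0.421676, running G = -3.406337

G = -3.4063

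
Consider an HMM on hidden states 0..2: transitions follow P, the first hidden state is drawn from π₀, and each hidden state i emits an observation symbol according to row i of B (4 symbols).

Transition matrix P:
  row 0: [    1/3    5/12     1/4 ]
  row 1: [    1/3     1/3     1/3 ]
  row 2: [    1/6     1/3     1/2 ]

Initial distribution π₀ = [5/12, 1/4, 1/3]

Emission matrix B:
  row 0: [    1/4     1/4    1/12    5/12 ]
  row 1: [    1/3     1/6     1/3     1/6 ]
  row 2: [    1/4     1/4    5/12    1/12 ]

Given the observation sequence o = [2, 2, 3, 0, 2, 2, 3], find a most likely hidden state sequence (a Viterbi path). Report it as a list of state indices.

t=0: δ = [3.472e-02, 8.333e-02, 1.389e-01]  (obs o_0=2)
t=1: δ = [2.315e-03, 1.543e-02, 2.894e-02]  ψ = [1, 2, 2]  (obs o_1=2)
t=2: δ = [2.143e-03, 1.608e-03, 1.206e-03]  ψ = [1, 2, 2]  (obs o_2=3)
t=3: δ = [1.786e-04, 2.977e-04, 1.507e-04]  ψ = [0, 0, 2]  (obs o_3=0)
t=4: δ = [8.269e-06, 3.308e-05, 4.135e-05]  ψ = [1, 1, 1]  (obs o_4=2)
t=5: δ = [9.188e-07, 4.594e-06, 8.614e-06]  ψ = [1, 2, 2]  (obs o_5=2)
t=6: δ = [6.380e-07, 4.785e-07, 3.589e-07]  ψ = [1, 2, 2]  (obs o_6=3)
backtrack: best end state = 0; path = [2, 1, 0, 1, 2, 1, 0]

path = [2, 1, 0, 1, 2, 1, 0]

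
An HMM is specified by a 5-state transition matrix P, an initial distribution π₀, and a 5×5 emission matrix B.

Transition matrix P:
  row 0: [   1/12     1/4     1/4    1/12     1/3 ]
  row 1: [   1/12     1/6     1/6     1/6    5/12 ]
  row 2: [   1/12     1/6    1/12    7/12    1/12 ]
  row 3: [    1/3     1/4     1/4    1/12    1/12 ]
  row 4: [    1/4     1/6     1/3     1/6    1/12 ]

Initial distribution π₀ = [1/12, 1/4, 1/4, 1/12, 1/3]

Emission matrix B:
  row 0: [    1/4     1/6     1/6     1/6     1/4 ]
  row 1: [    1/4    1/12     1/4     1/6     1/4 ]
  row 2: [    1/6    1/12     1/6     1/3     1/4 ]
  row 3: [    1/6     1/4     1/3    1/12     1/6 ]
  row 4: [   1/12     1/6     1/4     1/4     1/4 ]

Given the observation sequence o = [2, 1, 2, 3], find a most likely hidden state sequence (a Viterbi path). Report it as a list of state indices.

path = [2, 3, 1, 4]

t=0: δ = [1.389e-02, 6.250e-02, 4.167e-02, 2.778e-02, 8.333e-02]  (obs o_0=2)
t=1: δ = [3.472e-03, 1.157e-03, 2.315e-03, 6.076e-03, 4.340e-03]  ψ = [4, 4, 4, 2, 1]  (obs o_1=1)
t=2: δ = [3.376e-04, 3.798e-04, 2.532e-04, 4.501e-04, 2.894e-04]  ψ = [3, 3, 3, 2, 0]  (obs o_2=2)
t=3: δ = [2.501e-05, 1.875e-05, 3.751e-05, 1.231e-05, 3.956e-05]  ψ = [3, 3, 3, 2, 1]  (obs o_3=3)
backtrack: best end state = 4; path = [2, 3, 1, 4]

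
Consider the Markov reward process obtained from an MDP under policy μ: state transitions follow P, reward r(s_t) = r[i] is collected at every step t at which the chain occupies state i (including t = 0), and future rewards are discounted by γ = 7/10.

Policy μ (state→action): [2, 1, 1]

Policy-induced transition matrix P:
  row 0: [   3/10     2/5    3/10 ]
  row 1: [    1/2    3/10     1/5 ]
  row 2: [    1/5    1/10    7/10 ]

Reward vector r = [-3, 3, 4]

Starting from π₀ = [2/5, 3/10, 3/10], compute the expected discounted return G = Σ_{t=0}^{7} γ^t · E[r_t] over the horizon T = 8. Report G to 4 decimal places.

G = 4.1776

t=0: π = [0.4000, 0.3000, 0.3000], E[r] = 0.9000, γ^t·E[r] = 0.900000, running G = 0.900000
t=1: π = [0.3300, 0.2800, 0.3900], E[r] = 1.4100, γ^t·E[r] = 0.987000, running G = 1.887000
t=2: π = [0.3170, 0.2550, 0.4280], E[r] = 1.5260, γ^t·E[r] = 0.747740, running G = 2.634740
t=3: π = [0.3082, 0.2461, 0.4457], E[r] = 1.5965, γ^t·E[r] = 0.547600, running G = 3.182340
t=4: π = [0.3047, 0.2417, 0.4537], E[r] = 1.6258, γ^t·E[r] = 0.390347, running G = 3.572687
t=5: π = [0.3030, 0.2397, 0.4573], E[r] = 1.6395, γ^t·E[r] = 0.275548, running G = 3.848235
t=6: π = [0.3022, 0.2388, 0.4589], E[r] = 1.6456, γ^t·E[r] = 0.193609, running G = 4.041844
t=7: π = [0.3019, 0.2384, 0.4597], E[r] = 1.6485, γ^t·E[r] = 0.135758, running G = 4.177602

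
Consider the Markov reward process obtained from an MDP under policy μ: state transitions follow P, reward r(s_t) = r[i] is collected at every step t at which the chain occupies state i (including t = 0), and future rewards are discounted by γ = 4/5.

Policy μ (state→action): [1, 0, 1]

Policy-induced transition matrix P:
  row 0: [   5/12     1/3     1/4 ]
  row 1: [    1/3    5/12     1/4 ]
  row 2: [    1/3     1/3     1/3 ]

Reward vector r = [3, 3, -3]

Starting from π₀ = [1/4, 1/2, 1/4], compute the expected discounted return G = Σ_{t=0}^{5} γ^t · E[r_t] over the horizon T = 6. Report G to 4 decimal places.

G = 5.1769

t=0: π = [0.2500, 0.5000, 0.2500], E[r] = 1.5000, γ^t·E[r] = 1.500000, running G = 1.500000
t=1: π = [0.3542, 0.3750, 0.2708], E[r] = 1.3750, γ^t·E[r] = 1.100000, running G = 2.600000
t=2: π = [0.3628, 0.3646, 0.2726], E[r] = 1.3646, γ^t·E[r] = 0.873333, running G = 3.473333
t=3: π = [0.3636, 0.3637, 0.2727], E[r] = 1.3637, γ^t·E[r] = 0.698222, running G = 4.171556
t=4: π = [0.3636, 0.3636, 0.2727], E[r] = 1.3636, γ^t·E[r] = 0.558548, running G = 4.730104
t=5: π = [0.3636, 0.3636, 0.2727], E[r] = 1.3636, γ^t·E[r] = 0.446837, running G = 5.176940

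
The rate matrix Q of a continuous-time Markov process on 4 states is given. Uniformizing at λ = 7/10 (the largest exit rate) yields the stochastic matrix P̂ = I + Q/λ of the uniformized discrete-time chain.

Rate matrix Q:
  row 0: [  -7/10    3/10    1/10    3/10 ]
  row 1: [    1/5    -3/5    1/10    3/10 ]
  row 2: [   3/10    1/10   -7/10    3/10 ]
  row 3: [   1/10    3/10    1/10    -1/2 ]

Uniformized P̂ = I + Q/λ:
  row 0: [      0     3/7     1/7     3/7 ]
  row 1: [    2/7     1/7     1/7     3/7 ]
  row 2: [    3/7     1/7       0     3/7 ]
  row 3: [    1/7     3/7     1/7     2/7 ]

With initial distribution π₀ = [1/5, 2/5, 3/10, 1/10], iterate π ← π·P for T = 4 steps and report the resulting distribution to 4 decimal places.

t=0: π = [0.2000, 0.4000, 0.3000, 0.1000]
t=1: π = [0.2571, 0.2286, 0.1000, 0.4143]
t=2: π = [0.1673, 0.3347, 0.1286, 0.3694]
t=3: π = [0.2035, 0.2962, 0.1245, 0.3758]
t=4: π = [0.1917, 0.3084, 0.1251, 0.3749]

π = [0.1917, 0.3084, 0.1251, 0.3749]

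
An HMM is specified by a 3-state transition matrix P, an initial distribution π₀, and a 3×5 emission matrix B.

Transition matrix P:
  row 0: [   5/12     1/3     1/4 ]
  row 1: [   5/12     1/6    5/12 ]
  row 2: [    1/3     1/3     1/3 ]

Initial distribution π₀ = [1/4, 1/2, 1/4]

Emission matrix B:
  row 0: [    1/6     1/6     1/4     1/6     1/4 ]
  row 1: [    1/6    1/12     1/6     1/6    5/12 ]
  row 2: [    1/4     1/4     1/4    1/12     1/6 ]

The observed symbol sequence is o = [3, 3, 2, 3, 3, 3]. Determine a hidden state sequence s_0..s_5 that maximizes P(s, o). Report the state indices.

path = [1, 0, 0, 0, 0, 0]

t=0: δ = [4.167e-02, 8.333e-02, 2.083e-02]  (obs o_0=3)
t=1: δ = [5.787e-03, 2.315e-03, 2.894e-03]  ψ = [1, 0, 1]  (obs o_1=3)
t=2: δ = [6.028e-04, 3.215e-04, 3.617e-04]  ψ = [0, 0, 0]  (obs o_2=2)
t=3: δ = [4.186e-05, 3.349e-05, 1.256e-05]  ψ = [0, 0, 0]  (obs o_3=3)
t=4: δ = [2.907e-06, 2.326e-06, 1.163e-06]  ψ = [0, 0, 1]  (obs o_4=3)
t=5: δ = [2.019e-07, 1.615e-07, 8.075e-08]  ψ = [0, 0, 1]  (obs o_5=3)
backtrack: best end state = 0; path = [1, 0, 0, 0, 0, 0]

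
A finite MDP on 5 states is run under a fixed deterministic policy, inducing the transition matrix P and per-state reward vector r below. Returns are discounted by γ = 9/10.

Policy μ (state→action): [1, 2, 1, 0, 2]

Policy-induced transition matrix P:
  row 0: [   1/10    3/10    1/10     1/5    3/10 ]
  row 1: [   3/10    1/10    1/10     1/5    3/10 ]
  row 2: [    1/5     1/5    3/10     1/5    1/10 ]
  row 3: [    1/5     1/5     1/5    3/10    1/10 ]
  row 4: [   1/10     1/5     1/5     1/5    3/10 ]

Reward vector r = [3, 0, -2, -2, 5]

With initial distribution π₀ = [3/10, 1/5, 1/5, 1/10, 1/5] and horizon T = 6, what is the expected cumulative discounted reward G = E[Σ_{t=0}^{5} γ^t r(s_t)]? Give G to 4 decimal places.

t=0: π = [0.3000, 0.2000, 0.2000, 0.1000, 0.2000], E[r] = 1.3000, γ^t·E[r] = 1.300000, running G = 1.300000
t=1: π = [0.1700, 0.2100, 0.1700, 0.2100, 0.2400], E[r] = 0.9500, γ^t·E[r] = 0.855000, running G = 2.155000
t=2: π = [0.1800, 0.1960, 0.1790, 0.2210, 0.2240], E[r] = 0.8600, γ^t·E[r] = 0.696600, running G = 2.851600
t=3: π = [0.1792, 0.1984, 0.1803, 0.2221, 0.2200], E[r] = 0.8328, γ^t·E[r] = 0.607111, running G = 3.458711
t=4: π = [0.1799, 0.1981, 0.1803, 0.2222, 0.2195], E[r] = 0.8324, γ^t·E[r] = 0.546138, running G = 4.004849
t=5: π = [0.1799, 0.1982, 0.1802, 0.2222, 0.2195], E[r] = 0.8322, γ^t·E[r] = 0.491415, running G = 4.496264

G = 4.4963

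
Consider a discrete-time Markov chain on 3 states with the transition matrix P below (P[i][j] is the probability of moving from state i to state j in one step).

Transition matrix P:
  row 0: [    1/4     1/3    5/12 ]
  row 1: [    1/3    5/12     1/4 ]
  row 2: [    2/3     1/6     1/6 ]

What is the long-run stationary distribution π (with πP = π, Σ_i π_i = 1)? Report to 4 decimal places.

π = [0.3975, 0.3106, 0.2919]

Balance equations π_j = Σ_i π_i·P[i][j]:
  π_0 = 1/4·π_0 + 1/3·π_1 + 2/3·π_2
  π_1 = 1/3·π_0 + 5/12·π_1 + 1/6·π_2
  normalize: π_0 + π_1 + π_2 = 1
Solving the linear system gives exactly π = [64/161, 50/161, 47/161].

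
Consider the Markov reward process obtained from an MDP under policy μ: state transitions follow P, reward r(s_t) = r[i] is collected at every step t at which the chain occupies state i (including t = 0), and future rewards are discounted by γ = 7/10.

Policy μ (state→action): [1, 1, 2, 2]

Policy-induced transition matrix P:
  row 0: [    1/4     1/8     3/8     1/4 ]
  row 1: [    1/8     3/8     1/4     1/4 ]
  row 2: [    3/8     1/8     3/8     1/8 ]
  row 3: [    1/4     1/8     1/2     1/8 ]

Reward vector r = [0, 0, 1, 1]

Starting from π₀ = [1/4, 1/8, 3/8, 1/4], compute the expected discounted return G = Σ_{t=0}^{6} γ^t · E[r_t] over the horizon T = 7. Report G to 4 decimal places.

G = 1.7756

t=0: π = [0.2500, 0.1250, 0.3750, 0.2500], E[r] = 0.6250, γ^t·E[r] = 0.625000, running G = 0.625000
t=1: π = [0.2813, 0.1563, 0.3906, 0.1719], E[r] = 0.5625, γ^t·E[r] = 0.393750, running G = 1.018750
t=2: π = [0.2793, 0.1641, 0.3770, 0.1797], E[r] = 0.5566, γ^t·E[r] = 0.272754, running G = 1.291504
t=3: π = [0.2766, 0.1660, 0.3770, 0.1804], E[r] = 0.5574, γ^t·E[r] = 0.191179, running G = 1.482683
t=4: π = [0.2764, 0.1665, 0.3768, 0.1803], E[r] = 0.5571, γ^t·E[r] = 0.133767, running G = 1.616450
t=5: π = [0.2763, 0.1666, 0.3767, 0.1804], E[r] = 0.5571, γ^t·E[r] = 0.093630, running G = 1.710079
t=6: π = [0.2763, 0.1667, 0.3767, 0.1804], E[r] = 0.5571, γ^t·E[r] = 0.065540, running G = 1.775619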